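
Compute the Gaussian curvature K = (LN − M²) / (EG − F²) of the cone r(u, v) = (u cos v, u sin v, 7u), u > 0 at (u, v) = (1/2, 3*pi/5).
K = 0

Coefficients of the first fundamental form: E = 50, F = 0, G = u^2.
Coefficients of the second fundamental form: L = 0, M = 0, N = 7*sqrt(2)*u^2/(10*Abs(u)).
Assemble K = (LN − M²)/(EG − F²) = 0. At (u, v) = (1/2, 3*pi/5): K = 0.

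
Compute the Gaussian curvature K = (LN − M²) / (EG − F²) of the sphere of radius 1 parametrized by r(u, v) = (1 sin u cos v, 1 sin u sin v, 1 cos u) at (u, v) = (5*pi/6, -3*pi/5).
K = 1

Coefficients of the first fundamental form: E = 1, F = 0, G = sin(u)^2.
Coefficients of the second fundamental form: L = -sin(u)/Abs(sin(u)), M = 0, N = -sin(u)^3/Abs(sin(u)).
Assemble K = (LN − M²)/(EG − F²) = 1. At (u, v) = (5*pi/6, -3*pi/5): K = 1.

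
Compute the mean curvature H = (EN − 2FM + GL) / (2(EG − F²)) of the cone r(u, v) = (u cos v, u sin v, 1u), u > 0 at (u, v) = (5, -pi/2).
H = sqrt(2)/20

With E = 2, F = 0, G = u^2, L = 0, M = 0, N = sqrt(2)*u^2/(2*Abs(u)), assemble
  H = (EN − 2FM + GL) / (2(EG − F²)) = sqrt(2)/(4*Abs(u)).
At (u, v) = (5, -pi/2): H = sqrt(2)/20.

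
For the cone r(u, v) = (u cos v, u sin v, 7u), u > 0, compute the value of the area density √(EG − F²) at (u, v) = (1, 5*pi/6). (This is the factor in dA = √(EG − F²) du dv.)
√(EG − F²)|_{(1, 5*pi/6)} = 5*sqrt(2)

E = 50, F = 0, G = u^2, so EG − F² = 50*u^2. Taking the positive square root: √(EG − F²) = 5*sqrt(2)*Abs(u). At (u, v) = (1, 5*pi/6): 5*sqrt(2).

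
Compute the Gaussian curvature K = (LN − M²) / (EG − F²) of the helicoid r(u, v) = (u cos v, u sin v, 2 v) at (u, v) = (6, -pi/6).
K = -1/400

Coefficients of the first fundamental form: E = 1, F = 0, G = u^2 + 4.
Coefficients of the second fundamental form: L = 0, M = -2/sqrt(u^2 + 4), N = 0.
Assemble K = (LN − M²)/(EG − F²) = -4/(u^2 + 4)^2. At (u, v) = (6, -pi/6): K = -1/400.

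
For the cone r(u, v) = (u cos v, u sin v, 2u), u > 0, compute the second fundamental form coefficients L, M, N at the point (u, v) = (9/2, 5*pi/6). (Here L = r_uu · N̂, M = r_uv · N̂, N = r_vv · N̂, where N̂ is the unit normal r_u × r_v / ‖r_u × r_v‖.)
L = 0;  M = 0;  N = 9*sqrt(5)/5

Compute the unit normal N̂(u, v) = (-2*sqrt(5)*u*cos(v)/(5*Abs(u)), -2*sqrt(5)*u*sin(v)/(5*Abs(u)), sqrt(5)*u/(5*Abs(u))), and the second partials r_uu, r_uv, r_vv. Take dot products:
  L(u, v) = r_uu · N̂ = 0,
  M(u, v) = r_uv · N̂ = 0,
  N(u, v) = r_vv · N̂ = 2*sqrt(5)*u^2/(5*Abs(u)).
Evaluating at (u, v) = (9/2, 5*pi/6):
  L = 0, M = 0, N = 9*sqrt(5)/5.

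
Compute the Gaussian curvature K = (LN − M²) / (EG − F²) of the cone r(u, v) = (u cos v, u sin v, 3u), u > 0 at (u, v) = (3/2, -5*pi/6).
K = 0

Coefficients of the first fundamental form: E = 10, F = 0, G = u^2.
Coefficients of the second fundamental form: L = 0, M = 0, N = 3*sqrt(10)*u^2/(10*Abs(u)).
Assemble K = (LN − M²)/(EG − F²) = 0. At (u, v) = (3/2, -5*pi/6): K = 0.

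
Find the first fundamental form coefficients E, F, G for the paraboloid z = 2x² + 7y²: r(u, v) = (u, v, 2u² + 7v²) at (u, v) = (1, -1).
E = 17;  F = -56;  G = 197

Partials: r_u = (1, 0, 4*u), r_v = (0, 1, 14*v). As functions of (u, v):
  E = r_u · r_u = 16*u^2 + 1,
  F = r_u · r_v = 56*u*v,
  G = r_v · r_v = 196*v^2 + 1.
Evaluating at (u, v) = (1, -1): E = 17, F = -56, G = 197.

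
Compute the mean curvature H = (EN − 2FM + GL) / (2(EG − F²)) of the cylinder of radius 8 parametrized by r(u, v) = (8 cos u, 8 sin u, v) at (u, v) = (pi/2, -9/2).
H = -1/16

With E = 64, F = 0, G = 1, L = -8, M = 0, N = 0, assemble
  H = (EN − 2FM + GL) / (2(EG − F²)) = -1/16.
At (u, v) = (pi/2, -9/2): H = -1/16.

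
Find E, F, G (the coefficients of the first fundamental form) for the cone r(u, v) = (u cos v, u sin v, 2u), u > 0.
E = 5;  F = 0;  G = u^2

Compute partials: r_u = (cos(v), sin(v), 2), r_v = (-u*sin(v), u*cos(v), 0). Then
  E = r_u · r_u = 5,
  F = r_u · r_v = 0,
  G = r_v · r_v = u^2.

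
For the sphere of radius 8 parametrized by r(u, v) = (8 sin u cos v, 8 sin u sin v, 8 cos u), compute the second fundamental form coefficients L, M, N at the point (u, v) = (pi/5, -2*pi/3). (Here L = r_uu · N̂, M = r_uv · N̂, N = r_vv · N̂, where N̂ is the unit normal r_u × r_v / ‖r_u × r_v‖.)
L = -8;  M = 0;  N = -5 + sqrt(5)

Compute the unit normal N̂(u, v) = (sin(u)^2*cos(v)/Abs(sin(u)), sin(u)^2*sin(v)/Abs(sin(u)), sin(2*u)/(2*Abs(sin(u)))), and the second partials r_uu, r_uv, r_vv. Take dot products:
  L(u, v) = r_uu · N̂ = -8*sin(u)/Abs(sin(u)),
  M(u, v) = r_uv · N̂ = 0,
  N(u, v) = r_vv · N̂ = -8*sin(u)^3/Abs(sin(u)).
Evaluating at (u, v) = (pi/5, -2*pi/3):
  L = -8, M = 0, N = -5 + sqrt(5).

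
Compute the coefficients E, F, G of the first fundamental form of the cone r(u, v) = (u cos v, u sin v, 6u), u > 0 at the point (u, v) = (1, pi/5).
E = 37;  F = 0;  G = 1

Partials: r_u = (cos(v), sin(v), 6), r_v = (-u*sin(v), u*cos(v), 0). As functions of (u, v):
  E = r_u · r_u = 37,
  F = r_u · r_v = 0,
  G = r_v · r_v = u^2.
Evaluating at (u, v) = (1, pi/5): E = 37, F = 0, G = 1.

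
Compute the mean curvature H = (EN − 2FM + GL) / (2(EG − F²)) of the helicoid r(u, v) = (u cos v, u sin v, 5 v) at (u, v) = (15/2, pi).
H = 0

With E = 1, F = 0, G = u^2 + 25, L = 0, M = -5/sqrt(u^2 + 25), N = 0, assemble
  H = (EN − 2FM + GL) / (2(EG − F²)) = 0.
At (u, v) = (15/2, pi): H = 0.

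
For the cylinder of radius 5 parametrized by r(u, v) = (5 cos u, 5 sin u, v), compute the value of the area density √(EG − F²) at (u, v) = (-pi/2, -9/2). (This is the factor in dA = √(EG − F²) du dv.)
√(EG − F²)|_{(-pi/2, -9/2)} = 5

E = 25, F = 0, G = 1, so EG − F² = 25. Taking the positive square root: √(EG − F²) = 5. At (u, v) = (-pi/2, -9/2): 5.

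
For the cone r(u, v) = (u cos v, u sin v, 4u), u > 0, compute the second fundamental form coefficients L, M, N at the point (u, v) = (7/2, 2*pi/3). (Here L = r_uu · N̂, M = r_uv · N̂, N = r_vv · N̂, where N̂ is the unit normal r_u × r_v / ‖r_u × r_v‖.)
L = 0;  M = 0;  N = 14*sqrt(17)/17

Compute the unit normal N̂(u, v) = (-4*sqrt(17)*u*cos(v)/(17*Abs(u)), -4*sqrt(17)*u*sin(v)/(17*Abs(u)), sqrt(17)*u/(17*Abs(u))), and the second partials r_uu, r_uv, r_vv. Take dot products:
  L(u, v) = r_uu · N̂ = 0,
  M(u, v) = r_uv · N̂ = 0,
  N(u, v) = r_vv · N̂ = 4*sqrt(17)*u^2/(17*Abs(u)).
Evaluating at (u, v) = (7/2, 2*pi/3):
  L = 0, M = 0, N = 14*sqrt(17)/17.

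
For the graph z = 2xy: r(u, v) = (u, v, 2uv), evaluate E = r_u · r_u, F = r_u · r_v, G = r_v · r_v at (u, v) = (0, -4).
E = 65;  F = 0;  G = 1

Partials: r_u = (1, 0, 2*v), r_v = (0, 1, 2*u). As functions of (u, v):
  E = r_u · r_u = 4*v^2 + 1,
  F = r_u · r_v = 4*u*v,
  G = r_v · r_v = 4*u^2 + 1.
Evaluating at (u, v) = (0, -4): E = 65, F = 0, G = 1.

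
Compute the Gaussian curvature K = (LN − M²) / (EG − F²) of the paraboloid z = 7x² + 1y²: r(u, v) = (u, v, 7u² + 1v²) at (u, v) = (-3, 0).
K = 28/3115225

Coefficients of the first fundamental form: E = 196*u^2 + 1, F = 28*u*v, G = 4*v^2 + 1.
Coefficients of the second fundamental form: L = 14/sqrt(196*u^2 + 4*v^2 + 1), M = 0, N = 2/sqrt(196*u^2 + 4*v^2 + 1).
Assemble K = (LN − M²)/(EG − F²) = 28/(38416*u^4 + 1568*u^2*v^2 + 392*u^2 + 16*v^4 + 8*v^2 + 1). At (u, v) = (-3, 0): K = 28/3115225.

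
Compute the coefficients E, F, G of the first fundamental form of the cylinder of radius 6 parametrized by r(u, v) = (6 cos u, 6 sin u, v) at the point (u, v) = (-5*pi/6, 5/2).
E = 36;  F = 0;  G = 1

Partials: r_u = (-6*sin(u), 6*cos(u), 0), r_v = (0, 0, 1). As functions of (u, v):
  E = r_u · r_u = 36,
  F = r_u · r_v = 0,
  G = r_v · r_v = 1.
Evaluating at (u, v) = (-5*pi/6, 5/2): E = 36, F = 0, G = 1.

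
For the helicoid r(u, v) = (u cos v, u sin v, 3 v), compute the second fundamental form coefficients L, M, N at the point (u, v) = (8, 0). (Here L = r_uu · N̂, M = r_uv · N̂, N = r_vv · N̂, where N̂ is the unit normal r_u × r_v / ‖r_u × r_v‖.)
L = 0;  M = -3*sqrt(73)/73;  N = 0

Compute the unit normal N̂(u, v) = (3*sin(v)/sqrt(u^2 + 9), -3*cos(v)/sqrt(u^2 + 9), u/sqrt(u^2 + 9)), and the second partials r_uu, r_uv, r_vv. Take dot products:
  L(u, v) = r_uu · N̂ = 0,
  M(u, v) = r_uv · N̂ = -3/sqrt(u^2 + 9),
  N(u, v) = r_vv · N̂ = 0.
Evaluating at (u, v) = (8, 0):
  L = 0, M = -3*sqrt(73)/73, N = 0.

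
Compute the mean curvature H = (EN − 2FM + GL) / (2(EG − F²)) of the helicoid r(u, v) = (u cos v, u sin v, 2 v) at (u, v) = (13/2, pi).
H = 0

With E = 1, F = 0, G = u^2 + 4, L = 0, M = -2/sqrt(u^2 + 4), N = 0, assemble
  H = (EN − 2FM + GL) / (2(EG − F²)) = 0.
At (u, v) = (13/2, pi): H = 0.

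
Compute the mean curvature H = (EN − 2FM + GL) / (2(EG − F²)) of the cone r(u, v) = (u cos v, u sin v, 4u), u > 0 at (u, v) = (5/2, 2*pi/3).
H = 4*sqrt(17)/85

With E = 17, F = 0, G = u^2, L = 0, M = 0, N = 4*sqrt(17)*u^2/(17*Abs(u)), assemble
  H = (EN − 2FM + GL) / (2(EG − F²)) = 2*sqrt(17)/(17*Abs(u)).
At (u, v) = (5/2, 2*pi/3): H = 4*sqrt(17)/85.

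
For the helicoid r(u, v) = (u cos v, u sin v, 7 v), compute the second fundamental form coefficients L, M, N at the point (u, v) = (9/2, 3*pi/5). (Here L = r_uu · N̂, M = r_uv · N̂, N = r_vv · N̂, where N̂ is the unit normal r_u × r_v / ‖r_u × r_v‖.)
L = 0;  M = -14*sqrt(277)/277;  N = 0

Compute the unit normal N̂(u, v) = (7*sin(v)/sqrt(u^2 + 49), -7*cos(v)/sqrt(u^2 + 49), u/sqrt(u^2 + 49)), and the second partials r_uu, r_uv, r_vv. Take dot products:
  L(u, v) = r_uu · N̂ = 0,
  M(u, v) = r_uv · N̂ = -7/sqrt(u^2 + 49),
  N(u, v) = r_vv · N̂ = 0.
Evaluating at (u, v) = (9/2, 3*pi/5):
  L = 0, M = -14*sqrt(277)/277, N = 0.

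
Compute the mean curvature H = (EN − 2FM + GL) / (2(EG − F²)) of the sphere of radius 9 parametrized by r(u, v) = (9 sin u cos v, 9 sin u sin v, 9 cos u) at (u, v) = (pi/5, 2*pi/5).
H = -1/9

With E = 81, F = 0, G = 81*sin(u)^2, L = -9*sin(u)/Abs(sin(u)), M = 0, N = -9*sin(u)^3/Abs(sin(u)), assemble
  H = (EN − 2FM + GL) / (2(EG − F²)) = -sin(u)/(9*Abs(sin(u))).
At (u, v) = (pi/5, 2*pi/5): H = -1/9.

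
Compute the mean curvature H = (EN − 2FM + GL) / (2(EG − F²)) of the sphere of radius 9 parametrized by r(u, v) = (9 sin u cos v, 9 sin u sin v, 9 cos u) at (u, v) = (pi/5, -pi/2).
H = -1/9

With E = 81, F = 0, G = 81*sin(u)^2, L = -9*sin(u)/Abs(sin(u)), M = 0, N = -9*sin(u)^3/Abs(sin(u)), assemble
  H = (EN − 2FM + GL) / (2(EG − F²)) = -sin(u)/(9*Abs(sin(u))).
At (u, v) = (pi/5, -pi/2): H = -1/9.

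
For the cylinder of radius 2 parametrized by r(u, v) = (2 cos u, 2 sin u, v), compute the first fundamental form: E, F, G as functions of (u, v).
E = 4;  F = 0;  G = 1

Compute partials: r_u = (-2*sin(u), 2*cos(u), 0), r_v = (0, 0, 1). Then
  E = r_u · r_u = 4,
  F = r_u · r_v = 0,
  G = r_v · r_v = 1.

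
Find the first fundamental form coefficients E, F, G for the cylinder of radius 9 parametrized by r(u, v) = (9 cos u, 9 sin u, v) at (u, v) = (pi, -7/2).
E = 81;  F = 0;  G = 1

Partials: r_u = (-9*sin(u), 9*cos(u), 0), r_v = (0, 0, 1). As functions of (u, v):
  E = r_u · r_u = 81,
  F = r_u · r_v = 0,
  G = r_v · r_v = 1.
Evaluating at (u, v) = (pi, -7/2): E = 81, F = 0, G = 1.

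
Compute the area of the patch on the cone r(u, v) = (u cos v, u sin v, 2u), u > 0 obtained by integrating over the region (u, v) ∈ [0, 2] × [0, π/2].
Area = sqrt(5)*pi

Area = ∫∫ √(EG − F²) du dv with √(EG − F²) = sqrt(5)*Abs(u). Integrating over [0, 2] × [0, π/2] gives sqrt(5)*pi.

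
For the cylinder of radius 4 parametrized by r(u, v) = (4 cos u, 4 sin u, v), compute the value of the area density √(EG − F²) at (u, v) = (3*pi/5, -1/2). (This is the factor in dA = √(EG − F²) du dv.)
√(EG − F²)|_{(3*pi/5, -1/2)} = 4

E = 16, F = 0, G = 1, so EG − F² = 16. Taking the positive square root: √(EG − F²) = 4. At (u, v) = (3*pi/5, -1/2): 4.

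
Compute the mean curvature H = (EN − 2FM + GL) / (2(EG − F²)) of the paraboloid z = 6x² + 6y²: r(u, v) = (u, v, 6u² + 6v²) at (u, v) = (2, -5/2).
H = 8868*sqrt(1477)/2181529

With E = 144*u^2 + 1, F = 144*u*v, G = 144*v^2 + 1, L = 12/sqrt(144*u^2 + 144*v^2 + 1), M = 0, N = 12/sqrt(144*u^2 + 144*v^2 + 1), assemble
  H = (EN − 2FM + GL) / (2(EG − F²)) = 12*(72*u^2 + 72*v^2 + 1)/(144*u^2 + 144*v^2 + 1)^(3/2).
At (u, v) = (2, -5/2): H = 8868*sqrt(1477)/2181529.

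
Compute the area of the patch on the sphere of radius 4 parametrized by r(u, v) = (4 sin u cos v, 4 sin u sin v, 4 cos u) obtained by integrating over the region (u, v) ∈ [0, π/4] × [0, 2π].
Area = 16*pi*(2 - sqrt(2))

Area = ∫∫ √(EG − F²) du dv with √(EG − F²) = 16*Abs(sin(u)). Integrating over [0, π/4] × [0, 2π] gives 16*pi*(2 - sqrt(2)).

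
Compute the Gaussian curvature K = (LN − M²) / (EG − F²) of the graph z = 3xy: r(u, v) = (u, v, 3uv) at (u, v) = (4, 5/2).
K = -144/648025

Coefficients of the first fundamental form: E = 9*v^2 + 1, F = 9*u*v, G = 9*u^2 + 1.
Coefficients of the second fundamental form: L = 0, M = 3/sqrt(9*u^2 + 9*v^2 + 1), N = 0.
Assemble K = (LN − M²)/(EG − F²) = -9/(81*u^4 + 162*u^2*v^2 + 18*u^2 + 81*v^4 + 18*v^2 + 1). At (u, v) = (4, 5/2): K = -144/648025.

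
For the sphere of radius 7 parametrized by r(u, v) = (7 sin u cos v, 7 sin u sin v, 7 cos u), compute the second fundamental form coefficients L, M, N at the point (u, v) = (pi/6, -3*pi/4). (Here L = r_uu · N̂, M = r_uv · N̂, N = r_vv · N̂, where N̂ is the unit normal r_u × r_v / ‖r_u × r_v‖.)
L = -7;  M = 0;  N = -7/4

Compute the unit normal N̂(u, v) = (sin(u)^2*cos(v)/Abs(sin(u)), sin(u)^2*sin(v)/Abs(sin(u)), sin(2*u)/(2*Abs(sin(u)))), and the second partials r_uu, r_uv, r_vv. Take dot products:
  L(u, v) = r_uu · N̂ = -7*sin(u)/Abs(sin(u)),
  M(u, v) = r_uv · N̂ = 0,
  N(u, v) = r_vv · N̂ = -7*sin(u)^3/Abs(sin(u)).
Evaluating at (u, v) = (pi/6, -3*pi/4):
  L = -7, M = 0, N = -7/4.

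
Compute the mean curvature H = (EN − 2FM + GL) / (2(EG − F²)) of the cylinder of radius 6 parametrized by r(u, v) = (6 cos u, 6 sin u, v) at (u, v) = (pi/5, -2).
H = -1/12

With E = 36, F = 0, G = 1, L = -6, M = 0, N = 0, assemble
  H = (EN − 2FM + GL) / (2(EG − F²)) = -1/12.
At (u, v) = (pi/5, -2): H = -1/12.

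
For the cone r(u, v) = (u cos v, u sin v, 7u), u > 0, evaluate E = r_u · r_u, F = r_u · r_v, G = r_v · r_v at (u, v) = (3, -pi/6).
E = 50;  F = 0;  G = 9

Partials: r_u = (cos(v), sin(v), 7), r_v = (-u*sin(v), u*cos(v), 0). As functions of (u, v):
  E = r_u · r_u = 50,
  F = r_u · r_v = 0,
  G = r_v · r_v = u^2.
Evaluating at (u, v) = (3, -pi/6): E = 50, F = 0, G = 9.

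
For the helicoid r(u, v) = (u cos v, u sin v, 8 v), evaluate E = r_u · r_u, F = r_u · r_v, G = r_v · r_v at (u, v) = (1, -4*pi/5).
E = 1;  F = 0;  G = 65

Partials: r_u = (cos(v), sin(v), 0), r_v = (-u*sin(v), u*cos(v), 8). As functions of (u, v):
  E = r_u · r_u = 1,
  F = r_u · r_v = 0,
  G = r_v · r_v = u^2 + 64.
Evaluating at (u, v) = (1, -4*pi/5): E = 1, F = 0, G = 65.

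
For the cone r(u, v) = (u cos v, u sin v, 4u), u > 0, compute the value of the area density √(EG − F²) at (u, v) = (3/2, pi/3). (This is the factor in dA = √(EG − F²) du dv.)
√(EG − F²)|_{(3/2, pi/3)} = 3*sqrt(17)/2

E = 17, F = 0, G = u^2, so EG − F² = 17*u^2. Taking the positive square root: √(EG − F²) = sqrt(17)*Abs(u). At (u, v) = (3/2, pi/3): 3*sqrt(17)/2.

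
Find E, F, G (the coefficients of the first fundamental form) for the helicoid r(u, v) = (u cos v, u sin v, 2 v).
E = 1;  F = 0;  G = u^2 + 4

Compute partials: r_u = (cos(v), sin(v), 0), r_v = (-u*sin(v), u*cos(v), 2). Then
  E = r_u · r_u = 1,
  F = r_u · r_v = 0,
  G = r_v · r_v = u^2 + 4.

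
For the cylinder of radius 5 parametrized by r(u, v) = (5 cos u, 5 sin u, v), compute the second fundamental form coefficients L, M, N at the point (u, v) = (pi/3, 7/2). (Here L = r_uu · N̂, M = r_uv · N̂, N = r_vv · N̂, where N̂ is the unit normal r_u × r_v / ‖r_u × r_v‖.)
L = -5;  M = 0;  N = 0

Compute the unit normal N̂(u, v) = (cos(u), sin(u), 0), and the second partials r_uu, r_uv, r_vv. Take dot products:
  L(u, v) = r_uu · N̂ = -5,
  M(u, v) = r_uv · N̂ = 0,
  N(u, v) = r_vv · N̂ = 0.
Evaluating at (u, v) = (pi/3, 7/2):
  L = -5, M = 0, N = 0.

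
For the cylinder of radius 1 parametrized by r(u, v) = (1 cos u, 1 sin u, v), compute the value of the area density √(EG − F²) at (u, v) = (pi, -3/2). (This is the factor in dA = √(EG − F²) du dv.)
√(EG − F²)|_{(pi, -3/2)} = 1

E = 1, F = 0, G = 1, so EG − F² = 1. Taking the positive square root: √(EG − F²) = 1. At (u, v) = (pi, -3/2): 1.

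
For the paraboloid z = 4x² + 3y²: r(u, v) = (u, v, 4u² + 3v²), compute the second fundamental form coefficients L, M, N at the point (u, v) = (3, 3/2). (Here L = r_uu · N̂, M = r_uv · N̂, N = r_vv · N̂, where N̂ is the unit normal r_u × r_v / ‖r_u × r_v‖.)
L = 4*sqrt(658)/329;  M = 0;  N = 3*sqrt(658)/329

Compute the unit normal N̂(u, v) = (-8*u/sqrt(64*u^2 + 36*v^2 + 1), -6*v/sqrt(64*u^2 + 36*v^2 + 1), 1/sqrt(64*u^2 + 36*v^2 + 1)), and the second partials r_uu, r_uv, r_vv. Take dot products:
  L(u, v) = r_uu · N̂ = 8/sqrt(64*u^2 + 36*v^2 + 1),
  M(u, v) = r_uv · N̂ = 0,
  N(u, v) = r_vv · N̂ = 6/sqrt(64*u^2 + 36*v^2 + 1).
Evaluating at (u, v) = (3, 3/2):
  L = 4*sqrt(658)/329, M = 0, N = 3*sqrt(658)/329.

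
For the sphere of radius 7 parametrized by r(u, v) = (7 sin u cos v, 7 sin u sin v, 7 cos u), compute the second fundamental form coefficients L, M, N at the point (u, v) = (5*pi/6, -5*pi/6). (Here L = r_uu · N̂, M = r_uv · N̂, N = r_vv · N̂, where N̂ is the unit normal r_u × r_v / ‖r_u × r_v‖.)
L = -7;  M = 0;  N = -7/4

Compute the unit normal N̂(u, v) = (sin(u)^2*cos(v)/Abs(sin(u)), sin(u)^2*sin(v)/Abs(sin(u)), sin(2*u)/(2*Abs(sin(u)))), and the second partials r_uu, r_uv, r_vv. Take dot products:
  L(u, v) = r_uu · N̂ = -7*sin(u)/Abs(sin(u)),
  M(u, v) = r_uv · N̂ = 0,
  N(u, v) = r_vv · N̂ = -7*sin(u)^3/Abs(sin(u)).
Evaluating at (u, v) = (5*pi/6, -5*pi/6):
  L = -7, M = 0, N = -7/4.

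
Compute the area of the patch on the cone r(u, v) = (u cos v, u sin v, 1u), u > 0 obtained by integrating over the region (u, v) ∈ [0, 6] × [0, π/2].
Area = 9*sqrt(2)*pi

Area = ∫∫ √(EG − F²) du dv with √(EG − F²) = sqrt(2)*Abs(u). Integrating over [0, 6] × [0, π/2] gives 9*sqrt(2)*pi.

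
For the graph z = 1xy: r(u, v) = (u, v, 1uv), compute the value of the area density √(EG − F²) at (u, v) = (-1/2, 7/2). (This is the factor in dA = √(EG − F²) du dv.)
√(EG − F²)|_{(-1/2, 7/2)} = 3*sqrt(6)/2

E = v^2 + 1, F = u*v, G = u^2 + 1, so EG − F² = u^2 + v^2 + 1. Taking the positive square root: √(EG − F²) = sqrt(u^2 + v^2 + 1). At (u, v) = (-1/2, 7/2): 3*sqrt(6)/2.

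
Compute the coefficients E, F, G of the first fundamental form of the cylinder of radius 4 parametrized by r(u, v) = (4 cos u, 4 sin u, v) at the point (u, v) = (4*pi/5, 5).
E = 16;  F = 0;  G = 1

Partials: r_u = (-4*sin(u), 4*cos(u), 0), r_v = (0, 0, 1). As functions of (u, v):
  E = r_u · r_u = 16,
  F = r_u · r_v = 0,
  G = r_v · r_v = 1.
Evaluating at (u, v) = (4*pi/5, 5): E = 16, F = 0, G = 1.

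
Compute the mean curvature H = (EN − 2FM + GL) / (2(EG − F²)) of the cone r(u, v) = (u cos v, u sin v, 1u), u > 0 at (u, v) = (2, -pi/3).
H = sqrt(2)/8

With E = 2, F = 0, G = u^2, L = 0, M = 0, N = sqrt(2)*u^2/(2*Abs(u)), assemble
  H = (EN − 2FM + GL) / (2(EG − F²)) = sqrt(2)/(4*Abs(u)).
At (u, v) = (2, -pi/3): H = sqrt(2)/8.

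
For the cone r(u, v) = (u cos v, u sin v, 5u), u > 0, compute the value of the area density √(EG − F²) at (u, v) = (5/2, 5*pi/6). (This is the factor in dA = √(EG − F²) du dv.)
√(EG − F²)|_{(5/2, 5*pi/6)} = 5*sqrt(26)/2

E = 26, F = 0, G = u^2, so EG − F² = 26*u^2. Taking the positive square root: √(EG − F²) = sqrt(26)*Abs(u). At (u, v) = (5/2, 5*pi/6): 5*sqrt(26)/2.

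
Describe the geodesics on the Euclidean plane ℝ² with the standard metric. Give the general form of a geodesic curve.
Geodesics on the plane are straight lines (in the standard parametrization, α(t) = p + t · v with p, v ∈ ℝ²).

The geodesic equation on the plane reduces to α̈ = 0 (Christoffel symbols vanish in Cartesian coordinates), so α(t) = p + t · v. Geodesics are exactly straight lines.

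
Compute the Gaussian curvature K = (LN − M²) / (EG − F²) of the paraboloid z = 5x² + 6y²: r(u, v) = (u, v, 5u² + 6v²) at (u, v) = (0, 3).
K = 120/1682209

Coefficients of the first fundamental form: E = 100*u^2 + 1, F = 120*u*v, G = 144*v^2 + 1.
Coefficients of the second fundamental form: L = 10/sqrt(100*u^2 + 144*v^2 + 1), M = 0, N = 12/sqrt(100*u^2 + 144*v^2 + 1).
Assemble K = (LN − M²)/(EG − F²) = 120/(10000*u^4 + 28800*u^2*v^2 + 200*u^2 + 20736*v^4 + 288*v^2 + 1). At (u, v) = (0, 3): K = 120/1682209.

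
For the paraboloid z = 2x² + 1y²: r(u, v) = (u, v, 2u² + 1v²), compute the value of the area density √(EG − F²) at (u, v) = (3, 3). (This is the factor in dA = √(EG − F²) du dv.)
√(EG − F²)|_{(3, 3)} = sqrt(181)

E = 16*u^2 + 1, F = 8*u*v, G = 4*v^2 + 1, so EG − F² = 16*u^2 + 4*v^2 + 1. Taking the positive square root: √(EG − F²) = sqrt(16*u^2 + 4*v^2 + 1). At (u, v) = (3, 3): sqrt(181).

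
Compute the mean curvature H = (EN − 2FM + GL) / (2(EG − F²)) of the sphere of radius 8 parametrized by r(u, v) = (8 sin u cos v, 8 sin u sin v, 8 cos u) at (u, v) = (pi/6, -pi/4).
H = -1/8

With E = 64, F = 0, G = 64*sin(u)^2, L = -8*sin(u)/Abs(sin(u)), M = 0, N = -8*sin(u)^3/Abs(sin(u)), assemble
  H = (EN − 2FM + GL) / (2(EG − F²)) = -sin(u)/(8*Abs(sin(u))).
At (u, v) = (pi/6, -pi/4): H = -1/8.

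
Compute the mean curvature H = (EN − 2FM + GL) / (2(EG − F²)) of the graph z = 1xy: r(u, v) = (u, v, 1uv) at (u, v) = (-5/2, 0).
H = 0

With E = v^2 + 1, F = u*v, G = u^2 + 1, L = 0, M = 1/sqrt(u^2 + v^2 + 1), N = 0, assemble
  H = (EN − 2FM + GL) / (2(EG − F²)) = -u*v/(u^2 + v^2 + 1)^(3/2).
At (u, v) = (-5/2, 0): H = 0.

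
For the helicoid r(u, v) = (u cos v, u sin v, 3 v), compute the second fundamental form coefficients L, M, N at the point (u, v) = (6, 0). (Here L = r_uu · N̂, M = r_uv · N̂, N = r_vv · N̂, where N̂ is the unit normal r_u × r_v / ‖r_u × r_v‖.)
L = 0;  M = -sqrt(5)/5;  N = 0

Compute the unit normal N̂(u, v) = (3*sin(v)/sqrt(u^2 + 9), -3*cos(v)/sqrt(u^2 + 9), u/sqrt(u^2 + 9)), and the second partials r_uu, r_uv, r_vv. Take dot products:
  L(u, v) = r_uu · N̂ = 0,
  M(u, v) = r_uv · N̂ = -3/sqrt(u^2 + 9),
  N(u, v) = r_vv · N̂ = 0.
Evaluating at (u, v) = (6, 0):
  L = 0, M = -sqrt(5)/5, N = 0.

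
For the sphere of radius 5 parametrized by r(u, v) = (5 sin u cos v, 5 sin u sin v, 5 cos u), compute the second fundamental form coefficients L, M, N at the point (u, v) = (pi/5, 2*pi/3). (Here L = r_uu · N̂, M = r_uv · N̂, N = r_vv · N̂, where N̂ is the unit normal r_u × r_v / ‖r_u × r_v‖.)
L = -5;  M = 0;  N = -25/8 + 5*sqrt(5)/8

Compute the unit normal N̂(u, v) = (sin(u)^2*cos(v)/Abs(sin(u)), sin(u)^2*sin(v)/Abs(sin(u)), sin(2*u)/(2*Abs(sin(u)))), and the second partials r_uu, r_uv, r_vv. Take dot products:
  L(u, v) = r_uu · N̂ = -5*sin(u)/Abs(sin(u)),
  M(u, v) = r_uv · N̂ = 0,
  N(u, v) = r_vv · N̂ = -5*sin(u)^3/Abs(sin(u)).
Evaluating at (u, v) = (pi/5, 2*pi/3):
  L = -5, M = 0, N = -25/8 + 5*sqrt(5)/8.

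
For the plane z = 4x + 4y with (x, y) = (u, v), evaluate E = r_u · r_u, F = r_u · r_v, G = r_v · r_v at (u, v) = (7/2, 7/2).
E = 17;  F = 16;  G = 17

Partials: r_u = (1, 0, 4), r_v = (0, 1, 4). As functions of (u, v):
  E = r_u · r_u = 17,
  F = r_u · r_v = 16,
  G = r_v · r_v = 17.
Evaluating at (u, v) = (7/2, 7/2): E = 17, F = 16, G = 17.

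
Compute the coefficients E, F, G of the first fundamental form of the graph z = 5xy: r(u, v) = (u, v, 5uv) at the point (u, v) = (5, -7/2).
E = 1229/4;  F = -875/2;  G = 626

Partials: r_u = (1, 0, 5*v), r_v = (0, 1, 5*u). As functions of (u, v):
  E = r_u · r_u = 25*v^2 + 1,
  F = r_u · r_v = 25*u*v,
  G = r_v · r_v = 25*u^2 + 1.
Evaluating at (u, v) = (5, -7/2): E = 1229/4, F = -875/2, G = 626.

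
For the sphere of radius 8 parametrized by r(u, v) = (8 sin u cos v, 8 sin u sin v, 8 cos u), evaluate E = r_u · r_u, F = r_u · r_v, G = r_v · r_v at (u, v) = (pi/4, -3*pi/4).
E = 64;  F = 0;  G = 32

Partials: r_u = (8*cos(u)*cos(v), 8*sin(v)*cos(u), -8*sin(u)), r_v = (-8*sin(u)*sin(v), 8*sin(u)*cos(v), 0). As functions of (u, v):
  E = r_u · r_u = 64,
  F = r_u · r_v = 0,
  G = r_v · r_v = 64*sin(u)^2.
Evaluating at (u, v) = (pi/4, -3*pi/4): E = 64, F = 0, G = 32.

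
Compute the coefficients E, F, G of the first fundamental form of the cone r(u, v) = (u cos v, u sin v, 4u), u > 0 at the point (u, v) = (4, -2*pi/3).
E = 17;  F = 0;  G = 16

Partials: r_u = (cos(v), sin(v), 4), r_v = (-u*sin(v), u*cos(v), 0). As functions of (u, v):
  E = r_u · r_u = 17,
  F = r_u · r_v = 0,
  G = r_v · r_v = u^2.
Evaluating at (u, v) = (4, -2*pi/3): E = 17, F = 0, G = 16.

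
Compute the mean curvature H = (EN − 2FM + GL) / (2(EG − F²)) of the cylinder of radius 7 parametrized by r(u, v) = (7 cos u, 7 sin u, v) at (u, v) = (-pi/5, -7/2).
H = -1/14

With E = 49, F = 0, G = 1, L = -7, M = 0, N = 0, assemble
  H = (EN − 2FM + GL) / (2(EG − F²)) = -1/14.
At (u, v) = (-pi/5, -7/2): H = -1/14.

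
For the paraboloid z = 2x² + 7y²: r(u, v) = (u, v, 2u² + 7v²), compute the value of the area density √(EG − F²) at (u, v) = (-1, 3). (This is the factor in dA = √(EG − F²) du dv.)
√(EG − F²)|_{(-1, 3)} = sqrt(1781)

E = 16*u^2 + 1, F = 56*u*v, G = 196*v^2 + 1, so EG − F² = 16*u^2 + 196*v^2 + 1. Taking the positive square root: √(EG − F²) = sqrt(16*u^2 + 196*v^2 + 1). At (u, v) = (-1, 3): sqrt(1781).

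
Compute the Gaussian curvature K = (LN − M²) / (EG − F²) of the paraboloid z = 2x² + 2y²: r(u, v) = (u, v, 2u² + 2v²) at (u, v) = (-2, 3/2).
K = 16/10201

Coefficients of the first fundamental form: E = 16*u^2 + 1, F = 16*u*v, G = 16*v^2 + 1.
Coefficients of the second fundamental form: L = 4/sqrt(16*u^2 + 16*v^2 + 1), M = 0, N = 4/sqrt(16*u^2 + 16*v^2 + 1).
Assemble K = (LN − M²)/(EG − F²) = 16/(256*u^4 + 512*u^2*v^2 + 32*u^2 + 256*v^4 + 32*v^2 + 1). At (u, v) = (-2, 3/2): K = 16/10201.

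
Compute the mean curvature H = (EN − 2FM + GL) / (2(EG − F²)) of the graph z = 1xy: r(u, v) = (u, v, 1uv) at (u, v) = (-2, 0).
H = 0

With E = v^2 + 1, F = u*v, G = u^2 + 1, L = 0, M = 1/sqrt(u^2 + v^2 + 1), N = 0, assemble
  H = (EN − 2FM + GL) / (2(EG − F²)) = -u*v/(u^2 + v^2 + 1)^(3/2).
At (u, v) = (-2, 0): H = 0.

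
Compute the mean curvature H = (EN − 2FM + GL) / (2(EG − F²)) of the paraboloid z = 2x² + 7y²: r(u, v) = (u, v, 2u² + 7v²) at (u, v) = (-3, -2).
H = 2585*sqrt(929)/863041

With E = 16*u^2 + 1, F = 56*u*v, G = 196*v^2 + 1, L = 4/sqrt(16*u^2 + 196*v^2 + 1), M = 0, N = 14/sqrt(16*u^2 + 196*v^2 + 1), assemble
  H = (EN − 2FM + GL) / (2(EG − F²)) = (112*u^2 + 392*v^2 + 9)/(16*u^2 + 196*v^2 + 1)^(3/2).
At (u, v) = (-3, -2): H = 2585*sqrt(929)/863041.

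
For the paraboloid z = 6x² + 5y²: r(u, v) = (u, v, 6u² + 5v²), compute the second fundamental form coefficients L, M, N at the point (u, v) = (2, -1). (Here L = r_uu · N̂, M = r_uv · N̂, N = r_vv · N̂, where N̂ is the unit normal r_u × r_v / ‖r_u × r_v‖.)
L = 12*sqrt(677)/677;  M = 0;  N = 10*sqrt(677)/677

Compute the unit normal N̂(u, v) = (-12*u/sqrt(144*u^2 + 100*v^2 + 1), -10*v/sqrt(144*u^2 + 100*v^2 + 1), 1/sqrt(144*u^2 + 100*v^2 + 1)), and the second partials r_uu, r_uv, r_vv. Take dot products:
  L(u, v) = r_uu · N̂ = 12/sqrt(144*u^2 + 100*v^2 + 1),
  M(u, v) = r_uv · N̂ = 0,
  N(u, v) = r_vv · N̂ = 10/sqrt(144*u^2 + 100*v^2 + 1).
Evaluating at (u, v) = (2, -1):
  L = 12*sqrt(677)/677, M = 0, N = 10*sqrt(677)/677.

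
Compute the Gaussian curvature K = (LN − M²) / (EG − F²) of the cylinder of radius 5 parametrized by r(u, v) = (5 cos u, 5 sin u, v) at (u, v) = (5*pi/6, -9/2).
K = 0

Coefficients of the first fundamental form: E = 25, F = 0, G = 1.
Coefficients of the second fundamental form: L = -5, M = 0, N = 0.
Assemble K = (LN − M²)/(EG − F²) = 0. At (u, v) = (5*pi/6, -9/2): K = 0.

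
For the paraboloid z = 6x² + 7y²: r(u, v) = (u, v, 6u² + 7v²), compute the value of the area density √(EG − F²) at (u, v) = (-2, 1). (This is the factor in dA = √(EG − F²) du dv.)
√(EG − F²)|_{(-2, 1)} = sqrt(773)

E = 144*u^2 + 1, F = 168*u*v, G = 196*v^2 + 1, so EG − F² = 144*u^2 + 196*v^2 + 1. Taking the positive square root: √(EG − F²) = sqrt(144*u^2 + 196*v^2 + 1). At (u, v) = (-2, 1): sqrt(773).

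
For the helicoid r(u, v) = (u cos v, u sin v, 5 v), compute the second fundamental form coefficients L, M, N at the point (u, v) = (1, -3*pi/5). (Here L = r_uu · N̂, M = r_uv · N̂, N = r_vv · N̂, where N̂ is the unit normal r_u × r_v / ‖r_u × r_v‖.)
L = 0;  M = -5*sqrt(26)/26;  N = 0

Compute the unit normal N̂(u, v) = (5*sin(v)/sqrt(u^2 + 25), -5*cos(v)/sqrt(u^2 + 25), u/sqrt(u^2 + 25)), and the second partials r_uu, r_uv, r_vv. Take dot products:
  L(u, v) = r_uu · N̂ = 0,
  M(u, v) = r_uv · N̂ = -5/sqrt(u^2 + 25),
  N(u, v) = r_vv · N̂ = 0.
Evaluating at (u, v) = (1, -3*pi/5):
  L = 0, M = -5*sqrt(26)/26, N = 0.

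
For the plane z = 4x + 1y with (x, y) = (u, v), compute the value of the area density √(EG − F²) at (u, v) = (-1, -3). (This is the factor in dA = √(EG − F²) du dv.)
√(EG − F²)|_{(-1, -3)} = 3*sqrt(2)

E = 17, F = 4, G = 2, so EG − F² = 18. Taking the positive square root: √(EG − F²) = 3*sqrt(2). At (u, v) = (-1, -3): 3*sqrt(2).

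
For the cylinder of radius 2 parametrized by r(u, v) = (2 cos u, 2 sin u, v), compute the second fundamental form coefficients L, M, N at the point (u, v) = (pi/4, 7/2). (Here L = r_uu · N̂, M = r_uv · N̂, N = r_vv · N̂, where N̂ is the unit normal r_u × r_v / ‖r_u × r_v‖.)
L = -2;  M = 0;  N = 0

Compute the unit normal N̂(u, v) = (cos(u), sin(u), 0), and the second partials r_uu, r_uv, r_vv. Take dot products:
  L(u, v) = r_uu · N̂ = -2,
  M(u, v) = r_uv · N̂ = 0,
  N(u, v) = r_vv · N̂ = 0.
Evaluating at (u, v) = (pi/4, 7/2):
  L = -2, M = 0, N = 0.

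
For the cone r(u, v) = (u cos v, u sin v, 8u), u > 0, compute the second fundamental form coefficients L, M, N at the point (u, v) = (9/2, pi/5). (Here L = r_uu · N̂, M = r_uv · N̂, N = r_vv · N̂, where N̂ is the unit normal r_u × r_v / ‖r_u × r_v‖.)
L = 0;  M = 0;  N = 36*sqrt(65)/65

Compute the unit normal N̂(u, v) = (-8*sqrt(65)*u*cos(v)/(65*Abs(u)), -8*sqrt(65)*u*sin(v)/(65*Abs(u)), sqrt(65)*u/(65*Abs(u))), and the second partials r_uu, r_uv, r_vv. Take dot products:
  L(u, v) = r_uu · N̂ = 0,
  M(u, v) = r_uv · N̂ = 0,
  N(u, v) = r_vv · N̂ = 8*sqrt(65)*u^2/(65*Abs(u)).
Evaluating at (u, v) = (9/2, pi/5):
  L = 0, M = 0, N = 36*sqrt(65)/65.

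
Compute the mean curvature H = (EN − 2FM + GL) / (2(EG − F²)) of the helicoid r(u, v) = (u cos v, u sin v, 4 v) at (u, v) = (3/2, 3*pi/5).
H = 0

With E = 1, F = 0, G = u^2 + 16, L = 0, M = -4/sqrt(u^2 + 16), N = 0, assemble
  H = (EN − 2FM + GL) / (2(EG − F²)) = 0.
At (u, v) = (3/2, 3*pi/5): H = 0.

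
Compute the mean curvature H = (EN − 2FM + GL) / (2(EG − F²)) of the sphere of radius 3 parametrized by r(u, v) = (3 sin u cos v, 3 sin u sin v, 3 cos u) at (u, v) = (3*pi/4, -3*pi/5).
H = -1/3

With E = 9, F = 0, G = 9*sin(u)^2, L = -3*sin(u)/Abs(sin(u)), M = 0, N = -3*sin(u)^3/Abs(sin(u)), assemble
  H = (EN − 2FM + GL) / (2(EG − F²)) = -sin(u)/(3*Abs(sin(u))).
At (u, v) = (3*pi/4, -3*pi/5): H = -1/3.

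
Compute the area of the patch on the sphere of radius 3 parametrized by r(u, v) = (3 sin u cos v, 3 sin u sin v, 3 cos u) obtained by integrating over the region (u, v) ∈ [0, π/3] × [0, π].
Area = 9*pi/2

Area = ∫∫ √(EG − F²) du dv with √(EG − F²) = 9*Abs(sin(u)). Integrating over [0, π/3] × [0, π] gives 9*pi/2.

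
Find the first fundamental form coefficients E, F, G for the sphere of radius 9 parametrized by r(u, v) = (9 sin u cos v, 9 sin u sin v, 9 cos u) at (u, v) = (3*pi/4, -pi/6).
E = 81;  F = 0;  G = 81/2

Partials: r_u = (9*cos(u)*cos(v), 9*sin(v)*cos(u), -9*sin(u)), r_v = (-9*sin(u)*sin(v), 9*sin(u)*cos(v), 0). As functions of (u, v):
  E = r_u · r_u = 81,
  F = r_u · r_v = 0,
  G = r_v · r_v = 81*sin(u)^2.
Evaluating at (u, v) = (3*pi/4, -pi/6): E = 81, F = 0, G = 81/2.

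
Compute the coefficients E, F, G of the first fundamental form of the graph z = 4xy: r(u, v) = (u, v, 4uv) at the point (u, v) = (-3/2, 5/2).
E = 101;  F = -60;  G = 37

Partials: r_u = (1, 0, 4*v), r_v = (0, 1, 4*u). As functions of (u, v):
  E = r_u · r_u = 16*v^2 + 1,
  F = r_u · r_v = 16*u*v,
  G = r_v · r_v = 16*u^2 + 1.
Evaluating at (u, v) = (-3/2, 5/2): E = 101, F = -60, G = 37.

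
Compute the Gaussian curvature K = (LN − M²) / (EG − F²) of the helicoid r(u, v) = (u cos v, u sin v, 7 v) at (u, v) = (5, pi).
K = -49/5476

Coefficients of the first fundamental form: E = 1, F = 0, G = u^2 + 49.
Coefficients of the second fundamental form: L = 0, M = -7/sqrt(u^2 + 49), N = 0.
Assemble K = (LN − M²)/(EG − F²) = -49/(u^2 + 49)^2. At (u, v) = (5, pi): K = -49/5476.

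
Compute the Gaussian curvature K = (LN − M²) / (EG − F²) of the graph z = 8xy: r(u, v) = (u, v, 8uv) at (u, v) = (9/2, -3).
K = -64/3508129

Coefficients of the first fundamental form: E = 64*v^2 + 1, F = 64*u*v, G = 64*u^2 + 1.
Coefficients of the second fundamental form: L = 0, M = 8/sqrt(64*u^2 + 64*v^2 + 1), N = 0.
Assemble K = (LN − M²)/(EG − F²) = -64/(4096*u^4 + 8192*u^2*v^2 + 128*u^2 + 4096*v^4 + 128*v^2 + 1). At (u, v) = (9/2, -3): K = -64/3508129.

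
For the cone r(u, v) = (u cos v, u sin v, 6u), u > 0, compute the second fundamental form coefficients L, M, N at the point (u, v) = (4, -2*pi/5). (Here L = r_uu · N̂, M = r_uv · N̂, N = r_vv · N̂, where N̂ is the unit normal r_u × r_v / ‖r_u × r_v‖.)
L = 0;  M = 0;  N = 24*sqrt(37)/37

Compute the unit normal N̂(u, v) = (-6*sqrt(37)*u*cos(v)/(37*Abs(u)), -6*sqrt(37)*u*sin(v)/(37*Abs(u)), sqrt(37)*u/(37*Abs(u))), and the second partials r_uu, r_uv, r_vv. Take dot products:
  L(u, v) = r_uu · N̂ = 0,
  M(u, v) = r_uv · N̂ = 0,
  N(u, v) = r_vv · N̂ = 6*sqrt(37)*u^2/(37*Abs(u)).
Evaluating at (u, v) = (4, -2*pi/5):
  L = 0, M = 0, N = 24*sqrt(37)/37.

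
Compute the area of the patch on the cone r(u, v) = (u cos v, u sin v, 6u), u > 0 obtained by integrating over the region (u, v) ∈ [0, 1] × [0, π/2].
Area = sqrt(37)*pi/4

Area = ∫∫ √(EG − F²) du dv with √(EG − F²) = sqrt(37)*Abs(u). Integrating over [0, 1] × [0, π/2] gives sqrt(37)*pi/4.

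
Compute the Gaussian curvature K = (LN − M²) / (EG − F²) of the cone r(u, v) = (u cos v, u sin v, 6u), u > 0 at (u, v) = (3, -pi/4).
K = 0

Coefficients of the first fundamental form: E = 37, F = 0, G = u^2.
Coefficients of the second fundamental form: L = 0, M = 0, N = 6*sqrt(37)*u^2/(37*Abs(u)).
Assemble K = (LN − M²)/(EG − F²) = 0. At (u, v) = (3, -pi/4): K = 0.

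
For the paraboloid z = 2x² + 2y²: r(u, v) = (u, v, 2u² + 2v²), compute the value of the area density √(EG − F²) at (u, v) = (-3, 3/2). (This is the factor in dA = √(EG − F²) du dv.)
√(EG − F²)|_{(-3, 3/2)} = sqrt(181)

E = 16*u^2 + 1, F = 16*u*v, G = 16*v^2 + 1, so EG − F² = 16*u^2 + 16*v^2 + 1. Taking the positive square root: √(EG − F²) = sqrt(16*u^2 + 16*v^2 + 1). At (u, v) = (-3, 3/2): sqrt(181).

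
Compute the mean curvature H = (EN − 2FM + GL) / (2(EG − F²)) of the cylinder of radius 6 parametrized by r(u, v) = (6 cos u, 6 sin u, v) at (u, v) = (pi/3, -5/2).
H = -1/12

With E = 36, F = 0, G = 1, L = -6, M = 0, N = 0, assemble
  H = (EN − 2FM + GL) / (2(EG − F²)) = -1/12.
At (u, v) = (pi/3, -5/2): H = -1/12.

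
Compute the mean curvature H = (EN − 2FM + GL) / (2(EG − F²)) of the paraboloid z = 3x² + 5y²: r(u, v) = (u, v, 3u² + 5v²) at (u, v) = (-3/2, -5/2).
H = 2288*sqrt(707)/499849

With E = 36*u^2 + 1, F = 60*u*v, G = 100*v^2 + 1, L = 6/sqrt(36*u^2 + 100*v^2 + 1), M = 0, N = 10/sqrt(36*u^2 + 100*v^2 + 1), assemble
  H = (EN − 2FM + GL) / (2(EG − F²)) = 4*(45*u^2 + 75*v^2 + 2)/(36*u^2 + 100*v^2 + 1)^(3/2).
At (u, v) = (-3/2, -5/2): H = 2288*sqrt(707)/499849.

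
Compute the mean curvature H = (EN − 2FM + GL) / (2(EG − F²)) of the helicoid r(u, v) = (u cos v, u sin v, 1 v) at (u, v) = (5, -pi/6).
H = 0

With E = 1, F = 0, G = u^2 + 1, L = 0, M = -1/sqrt(u^2 + 1), N = 0, assemble
  H = (EN − 2FM + GL) / (2(EG − F²)) = 0.
At (u, v) = (5, -pi/6): H = 0.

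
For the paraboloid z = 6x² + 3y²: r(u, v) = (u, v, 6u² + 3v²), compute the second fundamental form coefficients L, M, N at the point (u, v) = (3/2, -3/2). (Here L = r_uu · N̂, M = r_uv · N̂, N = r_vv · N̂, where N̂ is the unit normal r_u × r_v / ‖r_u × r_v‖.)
L = 6*sqrt(406)/203;  M = 0;  N = 3*sqrt(406)/203

Compute the unit normal N̂(u, v) = (-12*u/sqrt(144*u^2 + 36*v^2 + 1), -6*v/sqrt(144*u^2 + 36*v^2 + 1), 1/sqrt(144*u^2 + 36*v^2 + 1)), and the second partials r_uu, r_uv, r_vv. Take dot products:
  L(u, v) = r_uu · N̂ = 12/sqrt(144*u^2 + 36*v^2 + 1),
  M(u, v) = r_uv · N̂ = 0,
  N(u, v) = r_vv · N̂ = 6/sqrt(144*u^2 + 36*v^2 + 1).
Evaluating at (u, v) = (3/2, -3/2):
  L = 6*sqrt(406)/203, M = 0, N = 3*sqrt(406)/203.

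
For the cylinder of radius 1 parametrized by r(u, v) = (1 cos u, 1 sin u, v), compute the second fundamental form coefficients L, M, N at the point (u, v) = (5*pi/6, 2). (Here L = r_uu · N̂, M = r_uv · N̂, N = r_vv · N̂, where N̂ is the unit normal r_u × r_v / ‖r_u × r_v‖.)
L = -1;  M = 0;  N = 0

Compute the unit normal N̂(u, v) = (cos(u), sin(u), 0), and the second partials r_uu, r_uv, r_vv. Take dot products:
  L(u, v) = r_uu · N̂ = -1,
  M(u, v) = r_uv · N̂ = 0,
  N(u, v) = r_vv · N̂ = 0.
Evaluating at (u, v) = (5*pi/6, 2):
  L = -1, M = 0, N = 0.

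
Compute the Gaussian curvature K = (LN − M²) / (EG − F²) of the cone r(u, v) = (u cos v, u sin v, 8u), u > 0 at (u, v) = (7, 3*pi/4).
K = 0

Coefficients of the first fundamental form: E = 65, F = 0, G = u^2.
Coefficients of the second fundamental form: L = 0, M = 0, N = 8*sqrt(65)*u^2/(65*Abs(u)).
Assemble K = (LN − M²)/(EG − F²) = 0. At (u, v) = (7, 3*pi/4): K = 0.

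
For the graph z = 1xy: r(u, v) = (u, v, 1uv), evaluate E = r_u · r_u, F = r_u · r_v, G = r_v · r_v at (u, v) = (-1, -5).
E = 26;  F = 5;  G = 2

Partials: r_u = (1, 0, v), r_v = (0, 1, u). As functions of (u, v):
  E = r_u · r_u = v^2 + 1,
  F = r_u · r_v = u*v,
  G = r_v · r_v = u^2 + 1.
Evaluating at (u, v) = (-1, -5): E = 26, F = 5, G = 2.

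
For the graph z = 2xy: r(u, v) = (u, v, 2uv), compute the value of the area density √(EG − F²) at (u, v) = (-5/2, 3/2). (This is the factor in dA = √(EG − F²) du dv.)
√(EG − F²)|_{(-5/2, 3/2)} = sqrt(35)

E = 4*v^2 + 1, F = 4*u*v, G = 4*u^2 + 1, so EG − F² = 4*u^2 + 4*v^2 + 1. Taking the positive square root: √(EG − F²) = sqrt(4*u^2 + 4*v^2 + 1). At (u, v) = (-5/2, 3/2): sqrt(35).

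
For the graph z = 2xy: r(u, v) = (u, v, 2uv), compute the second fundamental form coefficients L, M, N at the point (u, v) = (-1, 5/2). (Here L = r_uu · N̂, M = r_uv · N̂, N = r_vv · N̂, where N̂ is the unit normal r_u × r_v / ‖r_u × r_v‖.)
L = 0;  M = sqrt(30)/15;  N = 0

Compute the unit normal N̂(u, v) = (-2*v/sqrt(4*u^2 + 4*v^2 + 1), -2*u/sqrt(4*u^2 + 4*v^2 + 1), 1/sqrt(4*u^2 + 4*v^2 + 1)), and the second partials r_uu, r_uv, r_vv. Take dot products:
  L(u, v) = r_uu · N̂ = 0,
  M(u, v) = r_uv · N̂ = 2/sqrt(4*u^2 + 4*v^2 + 1),
  N(u, v) = r_vv · N̂ = 0.
Evaluating at (u, v) = (-1, 5/2):
  L = 0, M = sqrt(30)/15, N = 0.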